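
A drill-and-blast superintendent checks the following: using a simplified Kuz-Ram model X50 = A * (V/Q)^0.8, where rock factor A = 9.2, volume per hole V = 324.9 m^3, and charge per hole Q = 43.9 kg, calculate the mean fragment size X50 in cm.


Compute V/Q:
V/Q = 324.9 / 43.9 = 7.400911162
Raise to the power 0.8:
(V/Q)^0.8 = 7.400911162^0.8 = 4.959388754
Multiply by A:
X50 = 9.2 * 4.959388754
= 45.6264 cm

45.6264 cm


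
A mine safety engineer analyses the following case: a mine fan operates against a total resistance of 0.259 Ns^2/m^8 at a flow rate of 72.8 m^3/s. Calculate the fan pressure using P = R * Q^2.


Compute Q^2:
Q^2 = 72.8^2 = 5299.84
Compute pressure:
P = R * Q^2 = 0.259 * 5299.84
= 1372.6586 Pa

1372.6586 Pa


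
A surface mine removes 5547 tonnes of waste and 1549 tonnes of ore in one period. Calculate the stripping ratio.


Stripping ratio = waste tonnage / ore tonnage
= 5547 / 1549
= 3.581

3.581


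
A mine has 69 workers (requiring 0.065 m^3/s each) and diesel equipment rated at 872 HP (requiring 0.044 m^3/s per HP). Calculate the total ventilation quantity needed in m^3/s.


42.853 m^3/s

Airflow for workers:
Q_people = 69 * 0.065 = 4.485 m^3/s
Airflow for diesel equipment:
Q_diesel = 872 * 0.044 = 38.368 m^3/s
Total ventilation:
Q_total = 4.485 + 38.368
= 42.853 m^3/s


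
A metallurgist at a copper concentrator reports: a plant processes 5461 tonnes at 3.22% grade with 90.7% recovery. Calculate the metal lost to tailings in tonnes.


16.3535 tonnes

Total metal in feed:
= 5461 * 3.22 / 100 = 175.8442 tonnes
Metal recovered:
= 175.8442 * 90.7 / 100 = 159.4906894 tonnes
Metal lost to tailings:
= 175.8442 - 159.4906894
= 16.3535 tonnes


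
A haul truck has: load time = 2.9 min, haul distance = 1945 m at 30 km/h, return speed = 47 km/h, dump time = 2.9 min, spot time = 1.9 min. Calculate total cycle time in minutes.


Convert haul speed to m/min: 30 * 1000/60 = 500 m/min
Haul time = 1945 / 500 = 3.89 min
Convert return speed to m/min: 47 * 1000/60 = 783.3333333 m/min
Return time = 1945 / 783.3333333 = 2.482978723 min
Total cycle time:
= 2.9 + 3.89 + 2.9 + 2.482978723 + 1.9
= 14.073 min

14.073 min


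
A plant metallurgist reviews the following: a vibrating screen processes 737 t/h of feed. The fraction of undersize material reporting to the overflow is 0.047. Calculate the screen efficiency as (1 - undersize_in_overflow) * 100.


95.3%

Screen efficiency = (1 - fraction of undersize in overflow) * 100
= (1 - 0.047) * 100
= 0.953 * 100
= 95.3%


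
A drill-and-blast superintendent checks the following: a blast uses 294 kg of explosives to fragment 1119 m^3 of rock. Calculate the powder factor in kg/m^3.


Powder factor = explosive mass / rock volume
= 294 / 1119
= 0.2627 kg/m^3

0.2627 kg/m^3


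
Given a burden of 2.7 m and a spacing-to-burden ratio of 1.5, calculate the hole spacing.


4.05 m

Spacing = burden * ratio
= 2.7 * 1.5
= 4.05 m


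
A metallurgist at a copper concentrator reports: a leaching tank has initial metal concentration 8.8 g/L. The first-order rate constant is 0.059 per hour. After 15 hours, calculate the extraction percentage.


Compute the exponent:
-k * t = -0.059 * 15 = -0.885
Remaining concentration:
C = 8.8 * exp(-0.885)
= 8.8 * 0.4127141733
= 3.631884725 g/L
Extracted = 8.8 - 3.631884725 = 5.168115275 g/L
Extraction % = 5.168115275 / 8.8 * 100
= 58.7286%

58.7286%


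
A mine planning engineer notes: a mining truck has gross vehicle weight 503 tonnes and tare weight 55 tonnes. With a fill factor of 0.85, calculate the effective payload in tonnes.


Maximum payload = gross - tare
= 503 - 55 = 448 tonnes
Effective payload = max payload * fill factor
= 448 * 0.85
= 380.8 tonnes

380.8 tonnes


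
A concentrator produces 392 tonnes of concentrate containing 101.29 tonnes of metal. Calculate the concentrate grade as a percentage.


Grade = (metal in concentrate / concentrate mass) * 100
= (101.29 / 392) * 100
= 0.2583928571 * 100
= 25.8393%

25.8393%


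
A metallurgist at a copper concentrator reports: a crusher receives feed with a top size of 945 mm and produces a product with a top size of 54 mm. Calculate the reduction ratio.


Reduction ratio = feed size / product size
= 945 / 54
= 17.5

17.5


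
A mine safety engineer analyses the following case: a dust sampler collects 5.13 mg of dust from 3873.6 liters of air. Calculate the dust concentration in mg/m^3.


Convert liters to m^3: 1 m^3 = 1000 L
Concentration = mass / volume * 1000
= 5.13 / 3873.6 * 1000
= 0.001324349442 * 1000
= 1.3243 mg/m^3

1.3243 mg/m^3


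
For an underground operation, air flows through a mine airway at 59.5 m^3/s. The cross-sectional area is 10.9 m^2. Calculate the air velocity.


5.4587 m/s

Velocity = flow rate / cross-sectional area
= 59.5 / 10.9
= 5.4587 m/s


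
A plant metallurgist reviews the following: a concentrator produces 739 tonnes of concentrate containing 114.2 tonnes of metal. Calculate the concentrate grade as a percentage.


15.4533%

Grade = (metal in concentrate / concentrate mass) * 100
= (114.2 / 739) * 100
= 0.1545331529 * 100
= 15.4533%


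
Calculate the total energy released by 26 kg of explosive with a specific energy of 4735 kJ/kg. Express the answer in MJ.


123.11 MJ

Energy = mass * specific_energy / 1000
= 26 * 4735 / 1000
= 123110 / 1000
= 123.11 MJ


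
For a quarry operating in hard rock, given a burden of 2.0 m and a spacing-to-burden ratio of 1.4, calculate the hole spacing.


2.8 m

Spacing = burden * ratio
= 2.0 * 1.4
= 2.8 m


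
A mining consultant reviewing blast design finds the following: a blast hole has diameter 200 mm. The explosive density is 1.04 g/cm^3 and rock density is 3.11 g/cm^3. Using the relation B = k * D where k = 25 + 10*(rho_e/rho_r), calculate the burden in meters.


First, compute k:
rho_e / rho_r = 1.04 / 3.11 = 0.3344051447
k = 25 + 10 * 0.3344051447 = 28.34405145
Then, compute burden:
B = k * D / 1000 = 28.34405145 * 200 / 1000
= 5668.810289 / 1000
= 5.6688 m

5.6688 m


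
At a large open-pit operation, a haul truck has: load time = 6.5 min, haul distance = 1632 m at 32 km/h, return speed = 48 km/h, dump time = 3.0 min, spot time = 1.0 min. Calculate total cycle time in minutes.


15.6 min

Convert haul speed to m/min: 32 * 1000/60 = 533.3333333 m/min
Haul time = 1632 / 533.3333333 = 3.06 min
Convert return speed to m/min: 48 * 1000/60 = 800 m/min
Return time = 1632 / 800 = 2.04 min
Total cycle time:
= 6.5 + 3.06 + 3.0 + 2.04 + 1.0
= 15.6 min


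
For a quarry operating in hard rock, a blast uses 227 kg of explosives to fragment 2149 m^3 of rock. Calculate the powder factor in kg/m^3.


Powder factor = explosive mass / rock volume
= 227 / 2149
= 0.1056 kg/m^3

0.1056 kg/m^3


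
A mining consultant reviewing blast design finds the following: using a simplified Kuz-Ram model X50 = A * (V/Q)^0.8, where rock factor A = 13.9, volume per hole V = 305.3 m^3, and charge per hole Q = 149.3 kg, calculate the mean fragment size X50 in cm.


Compute V/Q:
V/Q = 305.3 / 149.3 = 2.044876088
Raise to the power 0.8:
(V/Q)^0.8 = 2.044876088^0.8 = 1.772285145
Multiply by A:
X50 = 13.9 * 1.772285145
= 24.6348 cm

24.6348 cm


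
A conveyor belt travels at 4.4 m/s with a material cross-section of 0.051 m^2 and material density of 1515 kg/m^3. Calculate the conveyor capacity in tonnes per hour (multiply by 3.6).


Volumetric flow = speed * area
= 4.4 * 0.051 = 0.2244 m^3/s
Mass flow = volumetric * density
= 0.2244 * 1515 = 339.966 kg/s
Convert to t/h: multiply by 3.6
Capacity = 339.966 * 3.6
= 1223.8776 t/h

1223.8776 t/h


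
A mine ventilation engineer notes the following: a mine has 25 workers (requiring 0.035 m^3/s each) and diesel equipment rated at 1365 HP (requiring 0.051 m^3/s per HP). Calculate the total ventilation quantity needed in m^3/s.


Airflow for workers:
Q_people = 25 * 0.035 = 0.875 m^3/s
Airflow for diesel equipment:
Q_diesel = 1365 * 0.051 = 69.615 m^3/s
Total ventilation:
Q_total = 0.875 + 69.615
= 70.49 m^3/s

70.49 m^3/s


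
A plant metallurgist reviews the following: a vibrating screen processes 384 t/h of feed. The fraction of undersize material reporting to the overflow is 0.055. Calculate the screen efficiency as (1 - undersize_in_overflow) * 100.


Screen efficiency = (1 - fraction of undersize in overflow) * 100
= (1 - 0.055) * 100
= 0.945 * 100
= 94.5%

94.5%


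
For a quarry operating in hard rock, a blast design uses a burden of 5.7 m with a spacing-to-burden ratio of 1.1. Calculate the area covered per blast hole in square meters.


35.739 m^2

First, find the spacing:
Spacing = burden * ratio = 5.7 * 1.1
= 6.27 m
Then, calculate the area:
Area = burden * spacing = 5.7 * 6.27
= 35.739 m^2


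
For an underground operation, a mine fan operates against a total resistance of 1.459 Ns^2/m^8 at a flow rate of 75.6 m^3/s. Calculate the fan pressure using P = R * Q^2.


8338.7102 Pa

Compute Q^2:
Q^2 = 75.6^2 = 5715.36
Compute pressure:
P = R * Q^2 = 1.459 * 5715.36
= 8338.7102 Pa


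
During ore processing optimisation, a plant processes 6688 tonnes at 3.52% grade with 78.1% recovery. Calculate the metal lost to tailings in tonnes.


Total metal in feed:
= 6688 * 3.52 / 100 = 235.4176 tonnes
Metal recovered:
= 235.4176 * 78.1 / 100 = 183.8611456 tonnes
Metal lost to tailings:
= 235.4176 - 183.8611456
= 51.5565 tonnes

51.5565 tonnes


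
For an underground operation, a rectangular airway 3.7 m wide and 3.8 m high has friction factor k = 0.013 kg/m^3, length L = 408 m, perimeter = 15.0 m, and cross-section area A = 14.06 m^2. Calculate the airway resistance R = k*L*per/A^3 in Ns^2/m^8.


Compute the numerator:
k * L * per = 0.013 * 408 * 15.0
= 79.56
Compute the denominator:
A^3 = 14.06^3 = 2779.431416
Resistance:
R = 79.56 / 2779.431416
= 0.0286 Ns^2/m^8

0.0286 Ns^2/m^8


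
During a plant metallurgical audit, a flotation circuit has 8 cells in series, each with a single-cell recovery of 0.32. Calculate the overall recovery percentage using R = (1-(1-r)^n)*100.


95.4284%

Complement of single-cell recovery:
1 - r = 1 - 0.32 = 0.68
Raise to power n:
(1 - r)^8 = 0.68^8 = 0.04571632397
Overall recovery:
R = (1 - 0.04571632397) * 100
= 95.4284%


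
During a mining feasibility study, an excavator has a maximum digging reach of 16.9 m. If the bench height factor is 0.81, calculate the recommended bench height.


13.689 m

Bench height = reach * factor
= 16.9 * 0.81
= 13.689 m


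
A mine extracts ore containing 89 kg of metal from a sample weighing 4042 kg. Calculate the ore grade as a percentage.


Ore grade = (metal mass / ore mass) * 100
= (89 / 4042) * 100
= 0.02201880257 * 100
= 2.2019%

2.2019%


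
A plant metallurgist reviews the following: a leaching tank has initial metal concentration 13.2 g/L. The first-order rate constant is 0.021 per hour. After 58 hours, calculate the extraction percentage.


Compute the exponent:
-k * t = -0.021 * 58 = -1.218
Remaining concentration:
C = 13.2 * exp(-1.218)
= 13.2 * 0.2958212181
= 3.904840079 g/L
Extracted = 13.2 - 3.904840079 = 9.295159921 g/L
Extraction % = 9.295159921 / 13.2 * 100
= 70.4179%

70.4179%


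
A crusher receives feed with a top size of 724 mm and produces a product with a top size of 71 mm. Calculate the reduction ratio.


Reduction ratio = feed size / product size
= 724 / 71
= 10.1972

10.1972


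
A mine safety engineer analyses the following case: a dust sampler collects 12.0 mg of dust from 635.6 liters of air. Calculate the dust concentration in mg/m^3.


18.8798 mg/m^3

Convert liters to m^3: 1 m^3 = 1000 L
Concentration = mass / volume * 1000
= 12.0 / 635.6 * 1000
= 0.01887979862 * 1000
= 18.8798 mg/m^3


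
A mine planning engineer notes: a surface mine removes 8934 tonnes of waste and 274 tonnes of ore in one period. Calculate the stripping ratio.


32.6058

Stripping ratio = waste tonnage / ore tonnage
= 8934 / 274
= 32.6058


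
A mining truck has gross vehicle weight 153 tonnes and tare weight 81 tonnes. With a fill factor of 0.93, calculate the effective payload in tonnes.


Maximum payload = gross - tare
= 153 - 81 = 72 tonnes
Effective payload = max payload * fill factor
= 72 * 0.93
= 66.96 tonnes

66.96 tonnes


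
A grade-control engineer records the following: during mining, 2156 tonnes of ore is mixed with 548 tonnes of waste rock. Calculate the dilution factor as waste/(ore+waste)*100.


Total material = ore + waste
= 2156 + 548 = 2704 tonnes
Dilution = waste / total * 100
= 548 / 2704 * 100
= 0.2026627219 * 100
= 20.2663%

20.2663%


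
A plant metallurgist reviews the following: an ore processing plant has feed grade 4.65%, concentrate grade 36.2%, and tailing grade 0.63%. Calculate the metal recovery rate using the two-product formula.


87.9828%

Using the two-product formula:
R = 100 * c * (f - t) / (f * (c - t))
Numerator = 100 * 36.2 * (4.65 - 0.63)
= 100 * 36.2 * 4.02
= 14552.4
Denominator = 4.65 * (36.2 - 0.63)
= 4.65 * 35.57
= 165.4005
R = 14552.4 / 165.4005
= 87.9828%


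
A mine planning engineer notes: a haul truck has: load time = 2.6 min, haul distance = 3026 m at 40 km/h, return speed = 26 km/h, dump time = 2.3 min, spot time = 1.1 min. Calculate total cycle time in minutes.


Convert haul speed to m/min: 40 * 1000/60 = 666.6666667 m/min
Haul time = 3026 / 666.6666667 = 4.539 min
Convert return speed to m/min: 26 * 1000/60 = 433.3333333 m/min
Return time = 3026 / 433.3333333 = 6.983076923 min
Total cycle time:
= 2.6 + 4.539 + 2.3 + 6.983076923 + 1.1
= 17.5221 min

17.5221 min


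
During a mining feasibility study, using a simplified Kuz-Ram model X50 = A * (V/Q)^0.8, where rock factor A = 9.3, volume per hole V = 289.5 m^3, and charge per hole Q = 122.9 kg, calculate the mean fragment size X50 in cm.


Compute V/Q:
V/Q = 289.5 / 122.9 = 2.355573637
Raise to the power 0.8:
(V/Q)^0.8 = 2.355573637^0.8 = 1.984619929
Multiply by A:
X50 = 9.3 * 1.984619929
= 18.457 cm

18.457 cm


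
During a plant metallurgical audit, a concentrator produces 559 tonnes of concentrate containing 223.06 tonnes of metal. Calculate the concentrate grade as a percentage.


39.9034%

Grade = (metal in concentrate / concentrate mass) * 100
= (223.06 / 559) * 100
= 0.3990339893 * 100
= 39.9034%


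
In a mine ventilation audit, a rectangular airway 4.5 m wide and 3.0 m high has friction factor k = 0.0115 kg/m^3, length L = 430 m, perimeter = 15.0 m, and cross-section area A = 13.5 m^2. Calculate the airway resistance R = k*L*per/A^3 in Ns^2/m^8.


Compute the numerator:
k * L * per = 0.0115 * 430 * 15.0
= 74.175
Compute the denominator:
A^3 = 13.5^3 = 2460.375
Resistance:
R = 74.175 / 2460.375
= 0.0301 Ns^2/m^8

0.0301 Ns^2/m^8


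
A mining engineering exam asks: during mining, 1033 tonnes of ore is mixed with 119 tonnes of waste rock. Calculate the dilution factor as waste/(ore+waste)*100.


10.3299%

Total material = ore + waste
= 1033 + 119 = 1152 tonnes
Dilution = waste / total * 100
= 119 / 1152 * 100
= 0.1032986111 * 100
= 10.3299%


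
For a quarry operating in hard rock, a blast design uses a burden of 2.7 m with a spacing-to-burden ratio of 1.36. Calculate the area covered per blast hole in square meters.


9.9144 m^2

First, find the spacing:
Spacing = burden * ratio = 2.7 * 1.36
= 3.672 m
Then, calculate the area:
Area = burden * spacing = 2.7 * 3.672
= 9.9144 m^2


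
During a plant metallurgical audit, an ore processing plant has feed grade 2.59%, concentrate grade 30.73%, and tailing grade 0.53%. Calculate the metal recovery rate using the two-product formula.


80.9325%

Using the two-product formula:
R = 100 * c * (f - t) / (f * (c - t))
Numerator = 100 * 30.73 * (2.59 - 0.53)
= 100 * 30.73 * 2.06
= 6330.38
Denominator = 2.59 * (30.73 - 0.53)
= 2.59 * 30.2
= 78.218
R = 6330.38 / 78.218
= 80.9325%


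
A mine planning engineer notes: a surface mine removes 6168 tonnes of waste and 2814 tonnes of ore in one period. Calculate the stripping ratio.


2.1919

Stripping ratio = waste tonnage / ore tonnage
= 6168 / 2814
= 2.1919


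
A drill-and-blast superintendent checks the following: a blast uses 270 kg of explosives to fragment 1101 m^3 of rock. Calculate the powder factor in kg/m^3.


Powder factor = explosive mass / rock volume
= 270 / 1101
= 0.2452 kg/m^3

0.2452 kg/m^3


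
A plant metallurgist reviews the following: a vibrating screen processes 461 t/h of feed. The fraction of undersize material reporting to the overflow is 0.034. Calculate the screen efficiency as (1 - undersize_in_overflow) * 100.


96.6%

Screen efficiency = (1 - fraction of undersize in overflow) * 100
= (1 - 0.034) * 100
= 0.966 * 100
= 96.6%


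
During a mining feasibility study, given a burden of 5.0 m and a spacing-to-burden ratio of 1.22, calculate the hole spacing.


6.1 m

Spacing = burden * ratio
= 5.0 * 1.22
= 6.1 m


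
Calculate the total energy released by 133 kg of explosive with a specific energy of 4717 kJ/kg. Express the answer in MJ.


Energy = mass * specific_energy / 1000
= 133 * 4717 / 1000
= 627361 / 1000
= 627.361 MJ

627.361 MJ


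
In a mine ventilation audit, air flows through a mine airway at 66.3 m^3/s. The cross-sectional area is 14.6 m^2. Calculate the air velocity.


Velocity = flow rate / cross-sectional area
= 66.3 / 14.6
= 4.5411 m/s

4.5411 m/s


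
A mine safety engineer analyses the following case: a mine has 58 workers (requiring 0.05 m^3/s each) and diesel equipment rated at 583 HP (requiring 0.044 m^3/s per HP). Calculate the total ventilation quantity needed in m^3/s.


28.552 m^3/s

Airflow for workers:
Q_people = 58 * 0.05 = 2.9 m^3/s
Airflow for diesel equipment:
Q_diesel = 583 * 0.044 = 25.652 m^3/s
Total ventilation:
Q_total = 2.9 + 25.652
= 28.552 m^3/s


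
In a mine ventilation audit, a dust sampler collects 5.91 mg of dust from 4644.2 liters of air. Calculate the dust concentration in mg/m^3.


1.2726 mg/m^3

Convert liters to m^3: 1 m^3 = 1000 L
Concentration = mass / volume * 1000
= 5.91 / 4644.2 * 1000
= 0.001272555015 * 1000
= 1.2726 mg/m^3


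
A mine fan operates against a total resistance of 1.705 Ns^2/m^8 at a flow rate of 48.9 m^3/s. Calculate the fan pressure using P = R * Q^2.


Compute Q^2:
Q^2 = 48.9^2 = 2391.21
Compute pressure:
P = R * Q^2 = 1.705 * 2391.21
= 4077.0131 Pa

4077.0131 Pa


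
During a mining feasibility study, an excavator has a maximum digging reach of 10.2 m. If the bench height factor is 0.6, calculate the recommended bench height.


Bench height = reach * factor
= 10.2 * 0.6
= 6.12 m

6.12 m


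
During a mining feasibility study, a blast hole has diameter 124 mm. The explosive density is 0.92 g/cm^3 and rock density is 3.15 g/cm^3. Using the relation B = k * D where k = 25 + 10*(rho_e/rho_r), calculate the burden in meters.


First, compute k:
rho_e / rho_r = 0.92 / 3.15 = 0.2920634921
k = 25 + 10 * 0.2920634921 = 27.92063492
Then, compute burden:
B = k * D / 1000 = 27.92063492 * 124 / 1000
= 3462.15873 / 1000
= 3.4622 m

3.4622 m


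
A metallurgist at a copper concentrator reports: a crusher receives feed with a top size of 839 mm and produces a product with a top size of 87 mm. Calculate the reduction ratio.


Reduction ratio = feed size / product size
= 839 / 87
= 9.6437

9.6437


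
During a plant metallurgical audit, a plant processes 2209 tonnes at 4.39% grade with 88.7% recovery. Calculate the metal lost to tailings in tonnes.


10.9582 tonnes

Total metal in feed:
= 2209 * 4.39 / 100 = 96.9751 tonnes
Metal recovered:
= 96.9751 * 88.7 / 100 = 86.0169137 tonnes
Metal lost to tailings:
= 96.9751 - 86.0169137
= 10.9582 tonnes


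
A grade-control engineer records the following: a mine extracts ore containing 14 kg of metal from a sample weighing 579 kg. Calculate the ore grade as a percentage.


Ore grade = (metal mass / ore mass) * 100
= (14 / 579) * 100
= 0.02417962003 * 100
= 2.418%

2.418%


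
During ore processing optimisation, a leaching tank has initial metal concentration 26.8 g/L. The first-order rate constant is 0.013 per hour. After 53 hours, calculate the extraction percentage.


Compute the exponent:
-k * t = -0.013 * 53 = -0.689
Remaining concentration:
C = 26.8 * exp(-0.689)
= 26.8 * 0.502077896
= 13.45568761 g/L
Extracted = 26.8 - 13.45568761 = 13.34431239 g/L
Extraction % = 13.34431239 / 26.8 * 100
= 49.7922%

49.7922%


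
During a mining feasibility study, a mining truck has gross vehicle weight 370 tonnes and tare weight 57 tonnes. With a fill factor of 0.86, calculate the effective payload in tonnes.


Maximum payload = gross - tare
= 370 - 57 = 313 tonnes
Effective payload = max payload * fill factor
= 313 * 0.86
= 269.18 tonnes

269.18 tonnes


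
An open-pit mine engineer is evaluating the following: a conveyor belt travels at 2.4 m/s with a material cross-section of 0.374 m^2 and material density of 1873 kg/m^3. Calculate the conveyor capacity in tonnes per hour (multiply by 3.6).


Volumetric flow = speed * area
= 2.4 * 0.374 = 0.8976 m^3/s
Mass flow = volumetric * density
= 0.8976 * 1873 = 1681.2048 kg/s
Convert to t/h: multiply by 3.6
Capacity = 1681.2048 * 3.6
= 6052.3373 t/h

6052.3373 t/h


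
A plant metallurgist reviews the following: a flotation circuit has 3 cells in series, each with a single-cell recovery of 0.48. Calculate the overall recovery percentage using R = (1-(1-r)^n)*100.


Complement of single-cell recovery:
1 - r = 1 - 0.48 = 0.52
Raise to power n:
(1 - r)^3 = 0.52^3 = 0.140608
Overall recovery:
R = (1 - 0.140608) * 100
= 85.9392%

85.9392%


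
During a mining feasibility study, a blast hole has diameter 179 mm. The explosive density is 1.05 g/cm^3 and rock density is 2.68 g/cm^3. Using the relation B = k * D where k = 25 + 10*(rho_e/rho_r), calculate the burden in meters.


5.1763 m

First, compute k:
rho_e / rho_r = 1.05 / 2.68 = 0.3917910448
k = 25 + 10 * 0.3917910448 = 28.91791045
Then, compute burden:
B = k * D / 1000 = 28.91791045 * 179 / 1000
= 5176.30597 / 1000
= 5.1763 m


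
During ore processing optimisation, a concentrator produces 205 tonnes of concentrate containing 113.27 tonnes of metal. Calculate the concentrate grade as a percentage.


Grade = (metal in concentrate / concentrate mass) * 100
= (113.27 / 205) * 100
= 0.5525365854 * 100
= 55.2537%

55.2537%


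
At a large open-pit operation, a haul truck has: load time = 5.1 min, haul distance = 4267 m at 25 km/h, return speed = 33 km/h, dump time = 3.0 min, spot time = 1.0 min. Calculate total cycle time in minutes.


Convert haul speed to m/min: 25 * 1000/60 = 416.6666667 m/min
Haul time = 4267 / 416.6666667 = 10.2408 min
Convert return speed to m/min: 33 * 1000/60 = 550 m/min
Return time = 4267 / 550 = 7.758181818 min
Total cycle time:
= 5.1 + 10.2408 + 3.0 + 7.758181818 + 1.0
= 27.099 min

27.099 min


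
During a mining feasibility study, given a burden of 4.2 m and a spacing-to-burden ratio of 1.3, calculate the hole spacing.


Spacing = burden * ratio
= 4.2 * 1.3
= 5.46 m

5.46 m


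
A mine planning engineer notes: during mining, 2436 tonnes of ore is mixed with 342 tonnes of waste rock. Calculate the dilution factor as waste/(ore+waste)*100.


Total material = ore + waste
= 2436 + 342 = 2778 tonnes
Dilution = waste / total * 100
= 342 / 2778 * 100
= 0.1231101512 * 100
= 12.311%

12.311%


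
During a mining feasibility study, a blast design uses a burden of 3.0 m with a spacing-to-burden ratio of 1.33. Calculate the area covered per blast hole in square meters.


First, find the spacing:
Spacing = burden * ratio = 3.0 * 1.33
= 3.99 m
Then, calculate the area:
Area = burden * spacing = 3.0 * 3.99
= 11.97 m^2

11.97 m^2


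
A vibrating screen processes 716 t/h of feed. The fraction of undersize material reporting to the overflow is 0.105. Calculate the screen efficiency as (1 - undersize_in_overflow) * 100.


89.5%

Screen efficiency = (1 - fraction of undersize in overflow) * 100
= (1 - 0.105) * 100
= 0.895 * 100
= 89.5%


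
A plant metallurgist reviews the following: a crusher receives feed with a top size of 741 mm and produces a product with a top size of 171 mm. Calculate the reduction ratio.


Reduction ratio = feed size / product size
= 741 / 171
= 4.3333

4.3333


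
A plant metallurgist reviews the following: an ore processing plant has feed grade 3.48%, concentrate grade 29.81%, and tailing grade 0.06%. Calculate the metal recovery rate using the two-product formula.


Using the two-product formula:
R = 100 * c * (f - t) / (f * (c - t))
Numerator = 100 * 29.81 * (3.48 - 0.06)
= 100 * 29.81 * 3.42
= 10195.02
Denominator = 3.48 * (29.81 - 0.06)
= 3.48 * 29.75
= 103.53
R = 10195.02 / 103.53
= 98.4741%

98.4741%


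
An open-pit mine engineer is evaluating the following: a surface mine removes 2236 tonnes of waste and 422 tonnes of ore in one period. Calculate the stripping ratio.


5.2986

Stripping ratio = waste tonnage / ore tonnage
= 2236 / 422
= 5.2986


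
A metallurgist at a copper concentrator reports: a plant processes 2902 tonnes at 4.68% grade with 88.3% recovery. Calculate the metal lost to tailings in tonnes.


15.8902 tonnes

Total metal in feed:
= 2902 * 4.68 / 100 = 135.8136 tonnes
Metal recovered:
= 135.8136 * 88.3 / 100 = 119.9234088 tonnes
Metal lost to tailings:
= 135.8136 - 119.9234088
= 15.8902 tonnes


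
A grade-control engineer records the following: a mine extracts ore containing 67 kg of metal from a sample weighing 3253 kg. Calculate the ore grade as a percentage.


Ore grade = (metal mass / ore mass) * 100
= (67 / 3253) * 100
= 0.02059637258 * 100
= 2.0596%

2.0596%


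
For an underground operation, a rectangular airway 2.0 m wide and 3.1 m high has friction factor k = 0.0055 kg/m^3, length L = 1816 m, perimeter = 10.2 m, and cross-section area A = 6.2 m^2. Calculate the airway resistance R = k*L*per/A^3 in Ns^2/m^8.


0.4275 Ns^2/m^8

Compute the numerator:
k * L * per = 0.0055 * 1816 * 10.2
= 101.8776
Compute the denominator:
A^3 = 6.2^3 = 238.328
Resistance:
R = 101.8776 / 238.328
= 0.4275 Ns^2/m^8


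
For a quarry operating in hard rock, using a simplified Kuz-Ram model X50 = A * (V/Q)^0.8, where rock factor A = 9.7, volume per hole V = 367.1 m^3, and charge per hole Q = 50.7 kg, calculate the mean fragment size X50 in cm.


47.2708 cm

Compute V/Q:
V/Q = 367.1 / 50.7 = 7.240631164
Raise to the power 0.8:
(V/Q)^0.8 = 7.240631164^0.8 = 4.873277477
Multiply by A:
X50 = 9.7 * 4.873277477
= 47.2708 cm


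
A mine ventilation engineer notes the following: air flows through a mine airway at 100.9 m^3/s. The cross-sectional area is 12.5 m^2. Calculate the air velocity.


8.072 m/s

Velocity = flow rate / cross-sectional area
= 100.9 / 12.5
= 8.072 m/s


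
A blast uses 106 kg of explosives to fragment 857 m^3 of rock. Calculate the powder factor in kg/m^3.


0.1237 kg/m^3

Powder factor = explosive mass / rock volume
= 106 / 857
= 0.1237 kg/m^3


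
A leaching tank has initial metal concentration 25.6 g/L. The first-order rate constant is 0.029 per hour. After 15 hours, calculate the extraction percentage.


35.2735%

Compute the exponent:
-k * t = -0.029 * 15 = -0.435
Remaining concentration:
C = 25.6 * exp(-0.435)
= 25.6 * 0.6472646671
= 16.56997548 g/L
Extracted = 25.6 - 16.56997548 = 9.030024523 g/L
Extraction % = 9.030024523 / 25.6 * 100
= 35.2735%


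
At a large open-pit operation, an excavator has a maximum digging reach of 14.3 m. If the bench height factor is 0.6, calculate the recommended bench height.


Bench height = reach * factor
= 14.3 * 0.6
= 8.58 m

8.58 m


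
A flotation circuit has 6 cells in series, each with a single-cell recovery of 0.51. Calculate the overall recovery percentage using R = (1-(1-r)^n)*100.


Complement of single-cell recovery:
1 - r = 1 - 0.51 = 0.49
Raise to power n:
(1 - r)^6 = 0.49^6 = 0.0138412872
Overall recovery:
R = (1 - 0.0138412872) * 100
= 98.6159%

98.6159%


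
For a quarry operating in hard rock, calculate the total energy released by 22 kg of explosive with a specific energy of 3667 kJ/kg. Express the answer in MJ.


80.674 MJ

Energy = mass * specific_energy / 1000
= 22 * 3667 / 1000
= 80674 / 1000
= 80.674 MJ


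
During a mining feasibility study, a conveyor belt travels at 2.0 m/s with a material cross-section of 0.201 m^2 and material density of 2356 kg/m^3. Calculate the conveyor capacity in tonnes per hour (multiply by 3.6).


Volumetric flow = speed * area
= 2.0 * 0.201 = 0.402 m^3/s
Mass flow = volumetric * density
= 0.402 * 2356 = 947.112 kg/s
Convert to t/h: multiply by 3.6
Capacity = 947.112 * 3.6
= 3409.6032 t/h

3409.6032 t/h


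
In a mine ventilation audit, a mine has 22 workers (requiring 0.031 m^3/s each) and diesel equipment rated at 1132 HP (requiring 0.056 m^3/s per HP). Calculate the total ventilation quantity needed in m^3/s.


Airflow for workers:
Q_people = 22 * 0.031 = 0.682 m^3/s
Airflow for diesel equipment:
Q_diesel = 1132 * 0.056 = 63.392 m^3/s
Total ventilation:
Q_total = 0.682 + 63.392
= 64.074 m^3/s

64.074 m^3/s


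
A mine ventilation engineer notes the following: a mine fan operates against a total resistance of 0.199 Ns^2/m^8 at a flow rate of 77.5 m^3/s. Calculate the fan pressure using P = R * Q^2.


1195.2438 Pa

Compute Q^2:
Q^2 = 77.5^2 = 6006.25
Compute pressure:
P = R * Q^2 = 0.199 * 6006.25
= 1195.2438 Pa


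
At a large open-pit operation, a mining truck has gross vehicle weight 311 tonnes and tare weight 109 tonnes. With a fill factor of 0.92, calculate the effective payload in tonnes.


Maximum payload = gross - tare
= 311 - 109 = 202 tonnes
Effective payload = max payload * fill factor
= 202 * 0.92
= 185.84 tonnes

185.84 tonnes


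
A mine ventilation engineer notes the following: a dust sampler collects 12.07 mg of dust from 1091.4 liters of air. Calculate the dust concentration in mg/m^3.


11.0592 mg/m^3

Convert liters to m^3: 1 m^3 = 1000 L
Concentration = mass / volume * 1000
= 12.07 / 1091.4 * 1000
= 0.01105919003 * 1000
= 11.0592 mg/m^3


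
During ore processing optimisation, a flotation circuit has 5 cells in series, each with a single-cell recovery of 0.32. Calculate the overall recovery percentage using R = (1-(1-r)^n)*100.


Complement of single-cell recovery:
1 - r = 1 - 0.32 = 0.68
Raise to power n:
(1 - r)^5 = 0.68^5 = 0.1453933568
Overall recovery:
R = (1 - 0.1453933568) * 100
= 85.4607%

85.4607%


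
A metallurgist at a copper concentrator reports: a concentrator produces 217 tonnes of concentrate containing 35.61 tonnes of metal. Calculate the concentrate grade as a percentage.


Grade = (metal in concentrate / concentrate mass) * 100
= (35.61 / 217) * 100
= 0.1641013825 * 100
= 16.4101%

16.4101%


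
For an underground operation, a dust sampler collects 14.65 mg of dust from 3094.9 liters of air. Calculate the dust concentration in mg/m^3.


4.7336 mg/m^3

Convert liters to m^3: 1 m^3 = 1000 L
Concentration = mass / volume * 1000
= 14.65 / 3094.9 * 1000
= 0.004733593977 * 1000
= 4.7336 mg/m^3


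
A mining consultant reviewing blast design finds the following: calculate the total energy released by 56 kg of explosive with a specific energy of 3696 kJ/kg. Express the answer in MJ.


206.976 MJ

Energy = mass * specific_energy / 1000
= 56 * 3696 / 1000
= 206976 / 1000
= 206.976 MJ


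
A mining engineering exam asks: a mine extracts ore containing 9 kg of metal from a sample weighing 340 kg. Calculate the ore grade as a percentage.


2.6471%

Ore grade = (metal mass / ore mass) * 100
= (9 / 340) * 100
= 0.02647058824 * 100
= 2.6471%


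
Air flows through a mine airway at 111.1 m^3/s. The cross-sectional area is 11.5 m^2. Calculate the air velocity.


9.6609 m/s

Velocity = flow rate / cross-sectional area
= 111.1 / 11.5
= 9.6609 m/s


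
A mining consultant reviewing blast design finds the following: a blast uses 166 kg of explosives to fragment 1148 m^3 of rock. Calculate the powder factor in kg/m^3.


0.1446 kg/m^3

Powder factor = explosive mass / rock volume
= 166 / 1148
= 0.1446 kg/m^3


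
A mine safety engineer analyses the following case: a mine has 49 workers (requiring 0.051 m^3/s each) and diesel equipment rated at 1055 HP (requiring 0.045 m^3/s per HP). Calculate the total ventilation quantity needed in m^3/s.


Airflow for workers:
Q_people = 49 * 0.051 = 2.499 m^3/s
Airflow for diesel equipment:
Q_diesel = 1055 * 0.045 = 47.475 m^3/s
Total ventilation:
Q_total = 2.499 + 47.475
= 49.974 m^3/s

49.974 m^3/s


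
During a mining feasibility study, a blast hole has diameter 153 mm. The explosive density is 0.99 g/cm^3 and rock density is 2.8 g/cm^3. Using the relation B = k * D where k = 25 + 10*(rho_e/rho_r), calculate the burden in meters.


4.366 m

First, compute k:
rho_e / rho_r = 0.99 / 2.8 = 0.3535714286
k = 25 + 10 * 0.3535714286 = 28.53571429
Then, compute burden:
B = k * D / 1000 = 28.53571429 * 153 / 1000
= 4365.964286 / 1000
= 4.366 m


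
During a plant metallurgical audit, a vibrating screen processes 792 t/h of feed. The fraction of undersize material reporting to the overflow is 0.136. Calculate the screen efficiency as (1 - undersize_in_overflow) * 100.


86.4%

Screen efficiency = (1 - fraction of undersize in overflow) * 100
= (1 - 0.136) * 100
= 0.864 * 100
= 86.4%


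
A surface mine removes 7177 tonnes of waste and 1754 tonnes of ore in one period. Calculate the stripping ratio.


4.0918

Stripping ratio = waste tonnage / ore tonnage
= 7177 / 1754
= 4.0918


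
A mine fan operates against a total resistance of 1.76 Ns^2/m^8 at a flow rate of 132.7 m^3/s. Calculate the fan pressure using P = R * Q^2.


30992.3504 Pa

Compute Q^2:
Q^2 = 132.7^2 = 17609.29
Compute pressure:
P = R * Q^2 = 1.76 * 17609.29
= 30992.3504 Pa


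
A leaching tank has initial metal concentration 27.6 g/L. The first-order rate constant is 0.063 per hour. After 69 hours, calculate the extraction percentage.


Compute the exponent:
-k * t = -0.063 * 69 = -4.347
Remaining concentration:
C = 27.6 * exp(-4.347)
= 27.6 * 0.01294559116
= 0.3572983159 g/L
Extracted = 27.6 - 0.3572983159 = 27.24270168 g/L
Extraction % = 27.24270168 / 27.6 * 100
= 98.7054%

98.7054%


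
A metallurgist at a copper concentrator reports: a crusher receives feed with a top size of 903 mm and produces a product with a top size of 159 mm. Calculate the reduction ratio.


5.6792

Reduction ratio = feed size / product size
= 903 / 159
= 5.6792


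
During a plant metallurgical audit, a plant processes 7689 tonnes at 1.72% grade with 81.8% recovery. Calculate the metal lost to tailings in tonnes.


Total metal in feed:
= 7689 * 1.72 / 100 = 132.2508 tonnes
Metal recovered:
= 132.2508 * 81.8 / 100 = 108.1811544 tonnes
Metal lost to tailings:
= 132.2508 - 108.1811544
= 24.0696 tonnes

24.0696 tonnes


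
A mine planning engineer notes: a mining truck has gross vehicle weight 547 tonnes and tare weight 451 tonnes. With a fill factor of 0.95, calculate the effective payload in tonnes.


91.2 tonnes

Maximum payload = gross - tare
= 547 - 451 = 96 tonnes
Effective payload = max payload * fill factor
= 96 * 0.95
= 91.2 tonnes


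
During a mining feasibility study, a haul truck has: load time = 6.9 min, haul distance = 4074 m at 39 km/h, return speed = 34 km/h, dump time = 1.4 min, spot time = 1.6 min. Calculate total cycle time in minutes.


Convert haul speed to m/min: 39 * 1000/60 = 650 m/min
Haul time = 4074 / 650 = 6.267692308 min
Convert return speed to m/min: 34 * 1000/60 = 566.6666667 m/min
Return time = 4074 / 566.6666667 = 7.189411765 min
Total cycle time:
= 6.9 + 6.267692308 + 1.4 + 7.189411765 + 1.6
= 23.3571 min

23.3571 min


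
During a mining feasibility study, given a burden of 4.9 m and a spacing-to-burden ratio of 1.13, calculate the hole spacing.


Spacing = burden * ratio
= 4.9 * 1.13
= 5.537 m

5.537 m


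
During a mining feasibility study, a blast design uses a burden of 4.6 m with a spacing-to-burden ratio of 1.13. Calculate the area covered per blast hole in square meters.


First, find the spacing:
Spacing = burden * ratio = 4.6 * 1.13
= 5.198 m
Then, calculate the area:
Area = burden * spacing = 4.6 * 5.198
= 23.9108 m^2

23.9108 m^2


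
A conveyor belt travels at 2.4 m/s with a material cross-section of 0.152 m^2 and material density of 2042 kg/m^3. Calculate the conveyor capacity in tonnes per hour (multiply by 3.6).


2681.7178 t/h

Volumetric flow = speed * area
= 2.4 * 0.152 = 0.3648 m^3/s
Mass flow = volumetric * density
= 0.3648 * 2042 = 744.9216 kg/s
Convert to t/h: multiply by 3.6
Capacity = 744.9216 * 3.6
= 2681.7178 t/h


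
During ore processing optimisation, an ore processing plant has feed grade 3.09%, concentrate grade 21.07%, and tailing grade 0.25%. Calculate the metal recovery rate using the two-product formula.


93.013%

Using the two-product formula:
R = 100 * c * (f - t) / (f * (c - t))
Numerator = 100 * 21.07 * (3.09 - 0.25)
= 100 * 21.07 * 2.84
= 5983.88
Denominator = 3.09 * (21.07 - 0.25)
= 3.09 * 20.82
= 64.3338
R = 5983.88 / 64.3338
= 93.013%


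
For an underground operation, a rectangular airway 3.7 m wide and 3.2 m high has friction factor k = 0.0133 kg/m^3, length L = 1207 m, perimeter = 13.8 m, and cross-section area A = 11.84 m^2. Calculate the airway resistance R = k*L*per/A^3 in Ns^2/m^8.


0.1335 Ns^2/m^8

Compute the numerator:
k * L * per = 0.0133 * 1207 * 13.8
= 221.53278
Compute the denominator:
A^3 = 11.84^3 = 1659.797504
Resistance:
R = 221.53278 / 1659.797504
= 0.1335 Ns^2/m^8


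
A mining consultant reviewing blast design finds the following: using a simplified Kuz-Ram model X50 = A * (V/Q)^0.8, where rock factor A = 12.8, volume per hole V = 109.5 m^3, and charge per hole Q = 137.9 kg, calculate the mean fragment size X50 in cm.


Compute V/Q:
V/Q = 109.5 / 137.9 = 0.7940536621
Raise to the power 0.8:
(V/Q)^0.8 = 0.7940536621^0.8 = 0.8315337529
Multiply by A:
X50 = 12.8 * 0.8315337529
= 10.6436 cm

10.6436 cm


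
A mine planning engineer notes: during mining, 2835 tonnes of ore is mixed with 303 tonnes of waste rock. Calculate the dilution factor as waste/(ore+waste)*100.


Total material = ore + waste
= 2835 + 303 = 3138 tonnes
Dilution = waste / total * 100
= 303 / 3138 * 100
= 0.0965583174 * 100
= 9.6558%

9.6558%


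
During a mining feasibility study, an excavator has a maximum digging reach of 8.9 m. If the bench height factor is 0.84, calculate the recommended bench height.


Bench height = reach * factor
= 8.9 * 0.84
= 7.476 m

7.476 m


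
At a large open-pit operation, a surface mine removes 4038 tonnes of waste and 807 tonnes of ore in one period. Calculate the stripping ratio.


5.0037

Stripping ratio = waste tonnage / ore tonnage
= 4038 / 807
= 5.0037


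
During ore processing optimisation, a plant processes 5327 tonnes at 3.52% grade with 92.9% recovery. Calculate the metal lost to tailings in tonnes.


Total metal in feed:
= 5327 * 3.52 / 100 = 187.5104 tonnes
Metal recovered:
= 187.5104 * 92.9 / 100 = 174.1971616 tonnes
Metal lost to tailings:
= 187.5104 - 174.1971616
= 13.3132 tonnes

13.3132 tonnes


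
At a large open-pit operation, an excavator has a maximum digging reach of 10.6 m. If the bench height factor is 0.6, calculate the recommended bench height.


Bench height = reach * factor
= 10.6 * 0.6
= 6.36 m

6.36 m


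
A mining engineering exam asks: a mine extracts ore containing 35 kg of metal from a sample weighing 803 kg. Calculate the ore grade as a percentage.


Ore grade = (metal mass / ore mass) * 100
= (35 / 803) * 100
= 0.04358655044 * 100
= 4.3587%

4.3587%


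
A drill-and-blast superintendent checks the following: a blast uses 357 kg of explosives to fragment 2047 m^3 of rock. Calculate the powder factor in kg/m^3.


0.1744 kg/m^3

Powder factor = explosive mass / rock volume
= 357 / 2047
= 0.1744 kg/m^3
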